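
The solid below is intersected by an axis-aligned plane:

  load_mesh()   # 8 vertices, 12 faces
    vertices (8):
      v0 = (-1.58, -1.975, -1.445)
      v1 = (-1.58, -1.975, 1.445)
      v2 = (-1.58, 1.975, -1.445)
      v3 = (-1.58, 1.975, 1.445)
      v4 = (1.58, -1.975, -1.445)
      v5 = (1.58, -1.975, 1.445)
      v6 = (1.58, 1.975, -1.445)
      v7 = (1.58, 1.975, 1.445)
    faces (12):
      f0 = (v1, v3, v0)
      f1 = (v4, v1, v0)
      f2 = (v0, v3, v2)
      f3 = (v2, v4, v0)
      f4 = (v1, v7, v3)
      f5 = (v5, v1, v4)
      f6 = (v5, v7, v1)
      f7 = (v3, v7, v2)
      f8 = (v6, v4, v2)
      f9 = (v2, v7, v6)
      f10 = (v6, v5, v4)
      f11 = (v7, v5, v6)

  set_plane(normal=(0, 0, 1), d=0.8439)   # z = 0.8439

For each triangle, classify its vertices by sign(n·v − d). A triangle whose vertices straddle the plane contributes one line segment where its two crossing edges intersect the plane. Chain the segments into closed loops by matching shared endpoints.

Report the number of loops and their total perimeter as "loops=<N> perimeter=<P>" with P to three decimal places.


loops=1 perimeter=14.220

Straddling triangles (8 of 12):
  (v1,v3,v0) [++-] → (-1.58, 1.15343, 0.8439)–(-1.58, -1.975, 0.8439)  len=3.1284
  (v4,v1,v0) [-+-] → (-0.922742, -1.975, 0.8439)–(-1.58, -1.975, 0.8439)  len=0.6573
  (v0,v3,v2) [-+-] → (-1.58, 1.15343, 0.8439)–(-1.58, 1.975, 0.8439)  len=0.8216
  (v5,v1,v4) [++-] → (-0.922742, -1.975, 0.8439)–(1.58, -1.975, 0.8439)  len=2.5027
  (v3,v7,v2) [++-] → (0.922742, 1.975, 0.8439)–(-1.58, 1.975, 0.8439)  len=2.5027
  (v2,v7,v6) [-+-] → (0.922742, 1.975, 0.8439)–(1.58, 1.975, 0.8439)  len=0.6573
  (v6,v5,v4) [-+-] → (1.58, -1.15343, 0.8439)–(1.58, -1.975, 0.8439)  len=0.8216
  (v7,v5,v6) [++-] → (1.58, -1.15343, 0.8439)–(1.58, 1.975, 0.8439)  len=3.1284

Chained into 1 loop(s):
  loop 1: 8 segments, perimeter = 14.2200
Total perimeter = 14.220


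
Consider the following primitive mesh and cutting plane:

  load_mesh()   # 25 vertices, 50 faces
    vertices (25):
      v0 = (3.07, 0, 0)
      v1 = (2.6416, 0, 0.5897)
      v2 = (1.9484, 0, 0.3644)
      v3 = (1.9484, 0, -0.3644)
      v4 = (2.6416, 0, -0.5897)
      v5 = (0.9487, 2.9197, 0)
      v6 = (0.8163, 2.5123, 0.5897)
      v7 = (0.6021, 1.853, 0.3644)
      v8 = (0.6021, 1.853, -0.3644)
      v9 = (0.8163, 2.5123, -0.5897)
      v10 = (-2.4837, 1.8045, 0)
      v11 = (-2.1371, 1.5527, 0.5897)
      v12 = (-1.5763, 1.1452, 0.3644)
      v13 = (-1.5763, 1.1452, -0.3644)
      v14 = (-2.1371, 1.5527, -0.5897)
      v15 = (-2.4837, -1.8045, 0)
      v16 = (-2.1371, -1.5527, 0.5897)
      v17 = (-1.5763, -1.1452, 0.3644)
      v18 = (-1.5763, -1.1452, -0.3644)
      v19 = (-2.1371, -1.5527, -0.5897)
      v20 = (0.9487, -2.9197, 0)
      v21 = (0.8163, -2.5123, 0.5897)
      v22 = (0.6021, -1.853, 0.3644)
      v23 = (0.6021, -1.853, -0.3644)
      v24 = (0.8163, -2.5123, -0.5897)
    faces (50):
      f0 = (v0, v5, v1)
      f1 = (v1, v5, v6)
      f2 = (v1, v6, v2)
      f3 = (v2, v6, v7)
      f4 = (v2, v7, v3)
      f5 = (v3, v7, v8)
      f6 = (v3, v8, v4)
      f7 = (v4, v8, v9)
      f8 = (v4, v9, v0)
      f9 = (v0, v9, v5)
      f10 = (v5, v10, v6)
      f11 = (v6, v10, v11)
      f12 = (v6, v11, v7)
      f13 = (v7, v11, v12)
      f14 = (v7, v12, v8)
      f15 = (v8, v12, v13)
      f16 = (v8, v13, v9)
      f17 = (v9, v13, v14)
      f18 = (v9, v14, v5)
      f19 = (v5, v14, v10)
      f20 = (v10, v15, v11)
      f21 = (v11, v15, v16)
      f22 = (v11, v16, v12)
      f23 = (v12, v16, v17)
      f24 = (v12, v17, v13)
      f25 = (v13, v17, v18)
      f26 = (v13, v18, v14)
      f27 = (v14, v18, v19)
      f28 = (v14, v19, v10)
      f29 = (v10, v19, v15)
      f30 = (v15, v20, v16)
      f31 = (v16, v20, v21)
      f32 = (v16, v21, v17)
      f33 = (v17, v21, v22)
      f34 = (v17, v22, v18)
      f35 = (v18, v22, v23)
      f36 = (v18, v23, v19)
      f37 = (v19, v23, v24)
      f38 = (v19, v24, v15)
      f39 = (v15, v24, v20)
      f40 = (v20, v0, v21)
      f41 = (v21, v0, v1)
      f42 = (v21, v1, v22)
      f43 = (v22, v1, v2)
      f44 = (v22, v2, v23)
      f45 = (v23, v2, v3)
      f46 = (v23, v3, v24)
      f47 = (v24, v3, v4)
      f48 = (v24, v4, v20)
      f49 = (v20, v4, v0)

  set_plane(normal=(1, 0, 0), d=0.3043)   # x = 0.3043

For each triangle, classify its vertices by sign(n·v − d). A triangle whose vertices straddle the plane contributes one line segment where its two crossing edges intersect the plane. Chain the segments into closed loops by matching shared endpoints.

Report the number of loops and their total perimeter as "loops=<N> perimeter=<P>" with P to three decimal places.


loops=2 perimeter=6.756

Straddling triangles (20 of 50):
  (v5,v10,v6) [+-+] → (0.3043, 2.71033, 0)–(0.3043, 2.40248, 0.498207)  len=0.5856
  (v6,v10,v11) [+--] → (0.3043, 2.40248, 0.498207)–(0.3043, 2.34594, 0.5897)  len=0.1076
  (v6,v11,v7) [+-+] → (0.3043, 2.34594, 0.5897)–(0.3043, 1.82035, 0.388894)  len=0.5626
  (v7,v11,v12) [+--] → (0.3043, 1.82035, 0.388894)–(0.3043, 1.75624, 0.3644)  len=0.0686
  (v7,v12,v8) [+-+] → (0.3043, 1.75624, 0.3644)–(0.3043, 1.75624, -0.264769)  len=0.6292
  (v8,v12,v13) [+--] → (0.3043, 1.75624, -0.264769)–(0.3043, 1.75624, -0.3644)  len=0.0996
  (v8,v13,v9) [+-+] → (0.3043, 1.75624, -0.3644)–(0.3043, 2.21975, -0.541487)  len=0.4962
  (v9,v13,v14) [+--] → (0.3043, 2.21975, -0.541487)–(0.3043, 2.34594, -0.5897)  len=0.1351
  (v9,v14,v5) [+-+] → (0.3043, 2.34594, -0.5897)–(0.3043, 2.63423, -0.123146)  len=0.5484
  (v5,v14,v10) [+--] → (0.3043, 2.63423, -0.123146)–(0.3043, 2.71033, 0)  len=0.1448
  (v15,v20,v16) [-+-] → (0.3043, -2.71033, 0)–(0.3043, -2.63423, 0.123146)  len=0.1448
  (v16,v20,v21) [-++] → (0.3043, -2.63423, 0.123146)–(0.3043, -2.34594, 0.5897)  len=0.5484
  (v16,v21,v17) [-+-] → (0.3043, -2.34594, 0.5897)–(0.3043, -2.21975, 0.541487)  len=0.1351
  (v17,v21,v22) [-++] → (0.3043, -2.21975, 0.541487)–(0.3043, -1.75624, 0.3644)  len=0.4962
  (v17,v22,v18) [-+-] → (0.3043, -1.75624, 0.3644)–(0.3043, -1.75624, 0.264769)  len=0.0996
  (v18,v22,v23) [-++] → (0.3043, -1.75624, 0.264769)–(0.3043, -1.75624, -0.3644)  len=0.6292
  (v18,v23,v19) [-+-] → (0.3043, -1.75624, -0.3644)–(0.3043, -1.82035, -0.388894)  len=0.0686
  (v19,v23,v24) [-++] → (0.3043, -1.82035, -0.388894)–(0.3043, -2.34594, -0.5897)  len=0.5626
  (v19,v24,v15) [-+-] → (0.3043, -2.34594, -0.5897)–(0.3043, -2.40248, -0.498207)  len=0.1076
  (v15,v24,v20) [-++] → (0.3043, -2.40248, -0.498207)–(0.3043, -2.71033, 0)  len=0.5856

Chained into 2 loop(s):
  loop 1: 10 segments, perimeter = 3.3778
  loop 2: 10 segments, perimeter = 3.3778
Total perimeter = 6.756


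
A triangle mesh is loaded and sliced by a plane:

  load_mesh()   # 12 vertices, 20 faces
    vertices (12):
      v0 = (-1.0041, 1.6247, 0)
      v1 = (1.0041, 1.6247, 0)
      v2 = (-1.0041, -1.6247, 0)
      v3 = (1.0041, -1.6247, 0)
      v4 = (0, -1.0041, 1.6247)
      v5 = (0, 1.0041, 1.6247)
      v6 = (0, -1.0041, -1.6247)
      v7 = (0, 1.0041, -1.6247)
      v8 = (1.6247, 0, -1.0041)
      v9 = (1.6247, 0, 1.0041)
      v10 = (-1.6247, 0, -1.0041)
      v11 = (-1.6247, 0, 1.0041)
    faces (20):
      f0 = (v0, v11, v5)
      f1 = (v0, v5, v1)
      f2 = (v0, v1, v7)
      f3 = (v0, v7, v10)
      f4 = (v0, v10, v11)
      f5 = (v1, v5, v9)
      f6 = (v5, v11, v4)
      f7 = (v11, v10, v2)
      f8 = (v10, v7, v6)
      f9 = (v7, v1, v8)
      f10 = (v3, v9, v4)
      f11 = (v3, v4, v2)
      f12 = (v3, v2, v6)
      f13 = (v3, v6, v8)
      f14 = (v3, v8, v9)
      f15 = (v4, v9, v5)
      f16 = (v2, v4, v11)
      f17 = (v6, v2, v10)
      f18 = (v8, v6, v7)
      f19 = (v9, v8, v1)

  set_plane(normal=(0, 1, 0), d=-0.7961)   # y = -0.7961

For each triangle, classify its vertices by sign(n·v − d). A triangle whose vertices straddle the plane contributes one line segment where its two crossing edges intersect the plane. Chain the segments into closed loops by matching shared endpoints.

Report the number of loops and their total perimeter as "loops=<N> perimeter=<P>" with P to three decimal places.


loops=1 perimeter=9.056

Straddling triangles (10 of 20):
  (v5,v11,v4) [++-] → (-0.336558, -0.7961, 1.49614)–(0, -0.7961, 1.6247)  len=0.3603
  (v11,v10,v2) [++-] → (-1.32061, -0.7961, -0.512093)–(-1.32061, -0.7961, 0.512093)  len=1.0242
  (v10,v7,v6) [++-] → (0, -0.7961, -1.6247)–(-0.336558, -0.7961, -1.49614)  len=0.3603
  (v3,v9,v4) [-+-] → (1.32061, -0.7961, 0.512093)–(0.336558, -0.7961, 1.49614)  len=1.3917
  (v3,v6,v8) [--+] → (0.336558, -0.7961, -1.49614)–(1.32061, -0.7961, -0.512093)  len=1.3917
  (v3,v8,v9) [-++] → (1.32061, -0.7961, -0.512093)–(1.32061, -0.7961, 0.512093)  len=1.0242
  (v4,v9,v5) [-++] → (0.336558, -0.7961, 1.49614)–(0, -0.7961, 1.6247)  len=0.3603
  (v2,v4,v11) [--+] → (-0.336558, -0.7961, 1.49614)–(-1.32061, -0.7961, 0.512093)  len=1.3917
  (v6,v2,v10) [--+] → (-1.32061, -0.7961, -0.512093)–(-0.336558, -0.7961, -1.49614)  len=1.3917
  (v8,v6,v7) [+-+] → (0.336558, -0.7961, -1.49614)–(0, -0.7961, -1.6247)  len=0.3603

Chained into 1 loop(s):
  loop 1: 10 segments, perimeter = 9.0561
Total perimeter = 9.056


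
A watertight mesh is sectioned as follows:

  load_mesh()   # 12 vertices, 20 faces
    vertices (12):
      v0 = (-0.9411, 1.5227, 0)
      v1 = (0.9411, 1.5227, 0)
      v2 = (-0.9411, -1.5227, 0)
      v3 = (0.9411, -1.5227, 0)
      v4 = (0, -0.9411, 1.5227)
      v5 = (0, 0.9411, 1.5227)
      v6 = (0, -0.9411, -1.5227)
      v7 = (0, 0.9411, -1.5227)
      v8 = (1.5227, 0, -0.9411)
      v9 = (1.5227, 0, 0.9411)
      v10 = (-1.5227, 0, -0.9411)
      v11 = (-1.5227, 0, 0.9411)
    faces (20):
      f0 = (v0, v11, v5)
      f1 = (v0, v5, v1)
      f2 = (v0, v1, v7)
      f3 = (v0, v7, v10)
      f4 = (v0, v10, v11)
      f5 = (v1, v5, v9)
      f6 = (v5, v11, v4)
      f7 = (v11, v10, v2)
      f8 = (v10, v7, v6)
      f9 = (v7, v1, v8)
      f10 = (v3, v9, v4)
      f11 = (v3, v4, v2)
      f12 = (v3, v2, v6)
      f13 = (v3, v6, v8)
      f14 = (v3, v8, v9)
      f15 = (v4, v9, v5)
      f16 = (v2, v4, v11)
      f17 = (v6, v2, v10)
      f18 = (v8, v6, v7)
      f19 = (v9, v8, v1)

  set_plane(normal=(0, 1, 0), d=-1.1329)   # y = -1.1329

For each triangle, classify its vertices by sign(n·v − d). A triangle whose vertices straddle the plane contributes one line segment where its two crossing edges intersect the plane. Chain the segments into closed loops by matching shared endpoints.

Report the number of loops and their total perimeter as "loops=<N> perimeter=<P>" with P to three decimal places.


loops=1 perimeter=6.615

Straddling triangles (8 of 20):
  (v11,v10,v2) [++-] → (-1.08999, -1.1329, -0.240915)–(-1.08999, -1.1329, 0.240915)  len=0.4818
  (v3,v9,v4) [-++] → (1.08999, -1.1329, 0.240915)–(0.310356, -1.1329, 1.02054)  len=1.1026
  (v3,v4,v2) [-+-] → (0.310356, -1.1329, 1.02054)–(-0.310356, -1.1329, 1.02054)  len=0.6207
  (v3,v2,v6) [--+] → (-0.310356, -1.1329, -1.02054)–(0.310356, -1.1329, -1.02054)  len=0.6207
  (v3,v6,v8) [-++] → (0.310356, -1.1329, -1.02054)–(1.08999, -1.1329, -0.240915)  len=1.1026
  (v3,v8,v9) [-++] → (1.08999, -1.1329, -0.240915)–(1.08999, -1.1329, 0.240915)  len=0.4818
  (v2,v4,v11) [-++] → (-0.310356, -1.1329, 1.02054)–(-1.08999, -1.1329, 0.240915)  len=1.1026
  (v6,v2,v10) [+-+] → (-0.310356, -1.1329, -1.02054)–(-1.08999, -1.1329, -0.240915)  len=1.1026

Chained into 1 loop(s):
  loop 1: 8 segments, perimeter = 6.6153
Total perimeter = 6.615


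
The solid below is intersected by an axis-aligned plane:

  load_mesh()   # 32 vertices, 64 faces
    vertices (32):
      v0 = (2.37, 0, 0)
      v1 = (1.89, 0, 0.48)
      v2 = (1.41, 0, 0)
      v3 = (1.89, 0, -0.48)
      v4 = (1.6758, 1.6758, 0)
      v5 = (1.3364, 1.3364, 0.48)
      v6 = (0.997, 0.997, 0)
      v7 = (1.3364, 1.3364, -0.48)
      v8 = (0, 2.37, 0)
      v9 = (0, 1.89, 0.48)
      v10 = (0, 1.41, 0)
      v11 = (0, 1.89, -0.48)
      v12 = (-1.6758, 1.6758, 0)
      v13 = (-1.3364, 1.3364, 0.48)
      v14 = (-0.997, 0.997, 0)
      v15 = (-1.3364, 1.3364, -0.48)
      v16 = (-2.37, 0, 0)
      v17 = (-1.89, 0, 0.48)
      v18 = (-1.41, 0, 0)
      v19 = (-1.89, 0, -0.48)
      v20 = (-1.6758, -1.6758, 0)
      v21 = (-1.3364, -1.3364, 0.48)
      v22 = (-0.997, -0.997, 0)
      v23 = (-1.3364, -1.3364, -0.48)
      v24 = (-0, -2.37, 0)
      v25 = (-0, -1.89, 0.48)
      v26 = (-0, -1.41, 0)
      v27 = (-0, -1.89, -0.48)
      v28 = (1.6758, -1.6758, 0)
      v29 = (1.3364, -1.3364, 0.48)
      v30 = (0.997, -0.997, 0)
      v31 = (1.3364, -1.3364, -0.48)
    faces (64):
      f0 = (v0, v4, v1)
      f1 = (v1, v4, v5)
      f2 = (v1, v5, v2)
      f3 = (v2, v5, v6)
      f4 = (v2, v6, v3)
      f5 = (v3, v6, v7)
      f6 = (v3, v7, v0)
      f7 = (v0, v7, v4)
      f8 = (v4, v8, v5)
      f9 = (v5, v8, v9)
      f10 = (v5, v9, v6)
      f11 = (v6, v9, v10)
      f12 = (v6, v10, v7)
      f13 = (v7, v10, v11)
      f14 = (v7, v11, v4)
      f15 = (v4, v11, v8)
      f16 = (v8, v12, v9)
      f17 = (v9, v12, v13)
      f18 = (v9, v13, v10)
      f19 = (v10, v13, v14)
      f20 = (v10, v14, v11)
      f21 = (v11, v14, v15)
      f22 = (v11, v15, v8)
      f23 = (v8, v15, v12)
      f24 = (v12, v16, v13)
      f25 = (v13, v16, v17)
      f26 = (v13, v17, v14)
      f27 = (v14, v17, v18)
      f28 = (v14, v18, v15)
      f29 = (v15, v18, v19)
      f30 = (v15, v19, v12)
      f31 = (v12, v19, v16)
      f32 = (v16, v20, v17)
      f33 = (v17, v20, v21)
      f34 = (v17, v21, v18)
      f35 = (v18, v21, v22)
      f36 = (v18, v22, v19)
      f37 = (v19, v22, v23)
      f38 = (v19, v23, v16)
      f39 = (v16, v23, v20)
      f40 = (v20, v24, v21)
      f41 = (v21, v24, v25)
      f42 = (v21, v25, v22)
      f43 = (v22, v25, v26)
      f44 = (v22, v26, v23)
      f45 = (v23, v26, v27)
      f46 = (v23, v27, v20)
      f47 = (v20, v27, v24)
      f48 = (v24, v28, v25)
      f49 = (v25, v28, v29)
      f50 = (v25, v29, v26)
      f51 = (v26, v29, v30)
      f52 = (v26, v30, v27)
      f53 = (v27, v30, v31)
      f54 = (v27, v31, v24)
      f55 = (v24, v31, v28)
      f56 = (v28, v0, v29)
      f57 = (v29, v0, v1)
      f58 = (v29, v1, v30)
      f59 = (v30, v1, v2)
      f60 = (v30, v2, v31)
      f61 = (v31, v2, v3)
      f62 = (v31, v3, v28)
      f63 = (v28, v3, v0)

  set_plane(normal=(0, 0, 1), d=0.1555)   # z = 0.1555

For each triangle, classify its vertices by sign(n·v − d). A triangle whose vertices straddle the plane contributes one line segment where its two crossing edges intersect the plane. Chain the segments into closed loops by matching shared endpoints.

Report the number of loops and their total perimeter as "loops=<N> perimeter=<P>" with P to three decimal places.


Straddling triangles (32 of 64):
  (v0,v4,v1) [--+] → (1.74519, 1.13291, 0.1555)–(2.2145, 0, 0.1555)  len=1.2263
  (v1,v4,v5) [+-+] → (1.74519, 1.13291, 0.1555)–(1.56585, 1.56585, 0.1555)  len=0.4686
  (v1,v5,v2) [++-] → (1.38616, 0.432938, 0.1555)–(1.5655, 0, 0.1555)  len=0.4686
  (v2,v5,v6) [-+-] → (1.38616, 0.432938, 0.1555)–(1.10695, 1.10695, 0.1555)  len=0.7296
  (v4,v8,v5) [--+] → (0.432938, 2.03516, 0.1555)–(1.56585, 1.56585, 0.1555)  len=1.2263
  (v5,v8,v9) [+-+] → (0.432938, 2.03516, 0.1555)–(0, 2.2145, 0.1555)  len=0.4686
  (v5,v9,v6) [++-] → (0.674014, 1.28629, 0.1555)–(1.10695, 1.10695, 0.1555)  len=0.4686
  (v6,v9,v10) [-+-] → (0.674014, 1.28629, 0.1555)–(0, 1.5655, 0.1555)  len=0.7296
  (v8,v12,v9) [--+] → (-1.13291, 1.74519, 0.1555)–(0, 2.2145, 0.1555)  len=1.2263
  (v9,v12,v13) [+-+] → (-1.13291, 1.74519, 0.1555)–(-1.56585, 1.56585, 0.1555)  len=0.4686
  (v9,v13,v10) [++-] → (-0.432938, 1.38616, 0.1555)–(0, 1.5655, 0.1555)  len=0.4686
  (v10,v13,v14) [-+-] → (-0.432938, 1.38616, 0.1555)–(-1.10695, 1.10695, 0.1555)  len=0.7296
  (v12,v16,v13) [--+] → (-2.03516, 0.432938, 0.1555)–(-1.56585, 1.56585, 0.1555)  len=1.2263
  (v13,v16,v17) [+-+] → (-2.03516, 0.432938, 0.1555)–(-2.2145, 0, 0.1555)  len=0.4686
  (v13,v17,v14) [++-] → (-1.28629, 0.674014, 0.1555)–(-1.10695, 1.10695, 0.1555)  len=0.4686
  (v14,v17,v18) [-+-] → (-1.28629, 0.674014, 0.1555)–(-1.5655, 0, 0.1555)  len=0.7296
  (v16,v20,v17) [--+] → (-1.74519, -1.13291, 0.1555)–(-2.2145, 0, 0.1555)  len=1.2263
  (v17,v20,v21) [+-+] → (-1.74519, -1.13291, 0.1555)–(-1.56585, -1.56585, 0.1555)  len=0.4686
  (v17,v21,v18) [++-] → (-1.38616, -0.432938, 0.1555)–(-1.5655, 0, 0.1555)  len=0.4686
  (v18,v21,v22) [-+-] → (-1.38616, -0.432938, 0.1555)–(-1.10695, -1.10695, 0.1555)  len=0.7296
  (v20,v24,v21) [--+] → (-0.432938, -2.03516, 0.1555)–(-1.56585, -1.56585, 0.1555)  len=1.2263
  (v21,v24,v25) [+-+] → (-0.432938, -2.03516, 0.1555)–(0, -2.2145, 0.1555)  len=0.4686
  (v21,v25,v22) [++-] → (-0.674014, -1.28629, 0.1555)–(-1.10695, -1.10695, 0.1555)  len=0.4686
  (v22,v25,v26) [-+-] → (-0.674014, -1.28629, 0.1555)–(0, -1.5655, 0.1555)  len=0.7296
  (v24,v28,v25) [--+] → (1.13291, -1.74519, 0.1555)–(0, -2.2145, 0.1555)  len=1.2263
  (v25,v28,v29) [+-+] → (1.13291, -1.74519, 0.1555)–(1.56585, -1.56585, 0.1555)  len=0.4686
  (v25,v29,v26) [++-] → (0.432938, -1.38616, 0.1555)–(0, -1.5655, 0.1555)  len=0.4686
  (v26,v29,v30) [-+-] → (0.432938, -1.38616, 0.1555)–(1.10695, -1.10695, 0.1555)  len=0.7296
  (v28,v0,v29) [--+] → (2.03516, -0.432938, 0.1555)–(1.56585, -1.56585, 0.1555)  len=1.2263
  (v29,v0,v1) [+-+] → (2.03516, -0.432938, 0.1555)–(2.2145, 0, 0.1555)  len=0.4686
  (v29,v1,v30) [++-] → (1.28629, -0.674014, 0.1555)–(1.10695, -1.10695, 0.1555)  len=0.4686
  (v30,v1,v2) [-+-] → (1.28629, -0.674014, 0.1555)–(1.5655, 0, 0.1555)  len=0.7296

Chained into 2 loop(s):
  loop 1: 16 segments, perimeter = 13.5591
  loop 2: 16 segments, perimeter = 9.5853
Total perimeter = 23.144

loops=2 perimeter=23.144


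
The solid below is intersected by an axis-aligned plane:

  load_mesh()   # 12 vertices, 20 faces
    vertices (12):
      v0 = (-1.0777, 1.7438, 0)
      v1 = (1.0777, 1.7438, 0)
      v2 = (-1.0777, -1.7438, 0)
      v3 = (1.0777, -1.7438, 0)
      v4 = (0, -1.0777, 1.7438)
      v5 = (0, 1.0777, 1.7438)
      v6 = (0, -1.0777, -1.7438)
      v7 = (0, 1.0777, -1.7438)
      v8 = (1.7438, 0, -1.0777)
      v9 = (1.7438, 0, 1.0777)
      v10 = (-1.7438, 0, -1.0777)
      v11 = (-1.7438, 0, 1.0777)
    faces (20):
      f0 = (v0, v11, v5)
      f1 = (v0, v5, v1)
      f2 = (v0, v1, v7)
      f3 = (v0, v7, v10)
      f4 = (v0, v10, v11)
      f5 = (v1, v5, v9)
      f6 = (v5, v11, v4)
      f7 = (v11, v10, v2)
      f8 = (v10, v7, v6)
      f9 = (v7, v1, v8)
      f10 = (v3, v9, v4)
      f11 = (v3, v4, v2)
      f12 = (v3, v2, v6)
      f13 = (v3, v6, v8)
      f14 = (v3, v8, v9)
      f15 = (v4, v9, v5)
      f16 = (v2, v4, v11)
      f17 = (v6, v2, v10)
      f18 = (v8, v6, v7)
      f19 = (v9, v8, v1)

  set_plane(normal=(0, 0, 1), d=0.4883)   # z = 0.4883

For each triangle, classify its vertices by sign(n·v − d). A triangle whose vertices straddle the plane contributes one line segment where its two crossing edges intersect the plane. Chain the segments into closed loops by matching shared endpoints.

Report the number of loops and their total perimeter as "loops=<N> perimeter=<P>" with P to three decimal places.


Straddling triangles (10 of 20):
  (v0,v11,v5) [-++] → (-1.37951, 0.953694, 0.4883)–(-0.775922, 1.55728, 0.4883)  len=0.8536
  (v0,v5,v1) [-+-] → (-0.775922, 1.55728, 0.4883)–(0.775922, 1.55728, 0.4883)  len=1.5518
  (v0,v10,v11) [--+] → (-1.7438, 0, 0.4883)–(-1.37951, 0.953694, 0.4883)  len=1.0209
  (v1,v5,v9) [-++] → (0.775922, 1.55728, 0.4883)–(1.37951, 0.953694, 0.4883)  len=0.8536
  (v11,v10,v2) [+--] → (-1.7438, 0, 0.4883)–(-1.37951, -0.953694, 0.4883)  len=1.0209
  (v3,v9,v4) [-++] → (1.37951, -0.953694, 0.4883)–(0.775922, -1.55728, 0.4883)  len=0.8536
  (v3,v4,v2) [-+-] → (0.775922, -1.55728, 0.4883)–(-0.775922, -1.55728, 0.4883)  len=1.5518
  (v3,v8,v9) [--+] → (1.7438, 0, 0.4883)–(1.37951, -0.953694, 0.4883)  len=1.0209
  (v2,v4,v11) [-++] → (-0.775922, -1.55728, 0.4883)–(-1.37951, -0.953694, 0.4883)  len=0.8536
  (v9,v8,v1) [+--] → (1.7438, 0, 0.4883)–(1.37951, 0.953694, 0.4883)  len=1.0209

Chained into 1 loop(s):
  loop 1: 10 segments, perimeter = 10.6017
Total perimeter = 10.602

loops=1 perimeter=10.602


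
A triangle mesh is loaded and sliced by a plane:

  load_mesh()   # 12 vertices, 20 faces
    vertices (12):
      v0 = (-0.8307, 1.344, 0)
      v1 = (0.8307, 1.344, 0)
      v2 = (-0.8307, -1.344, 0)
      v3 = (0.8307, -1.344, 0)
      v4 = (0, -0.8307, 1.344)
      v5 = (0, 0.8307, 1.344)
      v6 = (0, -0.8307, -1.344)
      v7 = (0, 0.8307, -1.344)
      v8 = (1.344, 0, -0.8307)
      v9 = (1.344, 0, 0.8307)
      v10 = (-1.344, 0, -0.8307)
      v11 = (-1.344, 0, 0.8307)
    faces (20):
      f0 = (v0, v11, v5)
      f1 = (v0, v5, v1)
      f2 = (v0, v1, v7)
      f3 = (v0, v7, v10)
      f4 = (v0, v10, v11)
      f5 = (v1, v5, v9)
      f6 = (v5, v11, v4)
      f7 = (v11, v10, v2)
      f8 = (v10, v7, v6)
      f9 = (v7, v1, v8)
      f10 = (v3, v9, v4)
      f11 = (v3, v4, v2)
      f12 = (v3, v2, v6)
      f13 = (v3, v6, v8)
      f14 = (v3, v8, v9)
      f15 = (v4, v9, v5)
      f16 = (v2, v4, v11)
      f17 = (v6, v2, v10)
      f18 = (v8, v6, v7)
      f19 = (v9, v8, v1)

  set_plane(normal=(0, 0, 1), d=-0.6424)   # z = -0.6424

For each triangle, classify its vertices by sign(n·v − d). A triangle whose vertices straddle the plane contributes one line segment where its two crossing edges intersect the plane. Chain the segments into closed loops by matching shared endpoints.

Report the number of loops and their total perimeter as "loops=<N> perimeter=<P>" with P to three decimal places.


Straddling triangles (10 of 20):
  (v0,v1,v7) [++-] → (0.433645, 1.09865, -0.6424)–(-0.433645, 1.09865, -0.6424)  len=0.8673
  (v0,v7,v10) [+--] → (-0.433645, 1.09865, -0.6424)–(-1.22765, 0.304653, -0.6424)  len=1.1229
  (v0,v10,v11) [+-+] → (-1.22765, 0.304653, -0.6424)–(-1.344, 0, -0.6424)  len=0.3261
  (v11,v10,v2) [+-+] → (-1.344, 0, -0.6424)–(-1.22765, -0.304653, -0.6424)  len=0.3261
  (v7,v1,v8) [-+-] → (0.433645, 1.09865, -0.6424)–(1.22765, 0.304653, -0.6424)  len=1.1229
  (v3,v2,v6) [++-] → (-0.433645, -1.09865, -0.6424)–(0.433645, -1.09865, -0.6424)  len=0.8673
  (v3,v6,v8) [+--] → (0.433645, -1.09865, -0.6424)–(1.22765, -0.304653, -0.6424)  len=1.1229
  (v3,v8,v9) [+-+] → (1.22765, -0.304653, -0.6424)–(1.344, 0, -0.6424)  len=0.3261
  (v6,v2,v10) [-+-] → (-0.433645, -1.09865, -0.6424)–(-1.22765, -0.304653, -0.6424)  len=1.1229
  (v9,v8,v1) [+-+] → (1.344, 0, -0.6424)–(1.22765, 0.304653, -0.6424)  len=0.3261

Chained into 1 loop(s):
  loop 1: 10 segments, perimeter = 7.5306
Total perimeter = 7.531

loops=1 perimeter=7.531


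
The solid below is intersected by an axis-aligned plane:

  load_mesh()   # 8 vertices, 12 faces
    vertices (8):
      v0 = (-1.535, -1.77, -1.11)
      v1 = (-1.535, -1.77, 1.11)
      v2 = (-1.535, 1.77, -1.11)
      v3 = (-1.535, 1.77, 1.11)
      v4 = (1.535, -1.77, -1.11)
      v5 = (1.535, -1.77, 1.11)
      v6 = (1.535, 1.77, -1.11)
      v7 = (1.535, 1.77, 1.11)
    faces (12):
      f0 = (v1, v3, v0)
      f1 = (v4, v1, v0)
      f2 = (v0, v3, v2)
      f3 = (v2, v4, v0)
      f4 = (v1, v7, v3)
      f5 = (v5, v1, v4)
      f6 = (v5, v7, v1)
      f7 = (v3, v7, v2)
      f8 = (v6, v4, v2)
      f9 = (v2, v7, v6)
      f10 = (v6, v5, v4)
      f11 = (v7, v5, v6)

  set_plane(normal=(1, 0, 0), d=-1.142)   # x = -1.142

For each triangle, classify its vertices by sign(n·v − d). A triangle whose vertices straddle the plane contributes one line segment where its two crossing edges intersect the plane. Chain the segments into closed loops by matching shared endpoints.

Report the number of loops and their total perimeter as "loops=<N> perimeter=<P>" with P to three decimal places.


loops=1 perimeter=11.520

Straddling triangles (8 of 12):
  (v4,v1,v0) [+--] → (-1.142, -1.77, 0.825811)–(-1.142, -1.77, -1.11)  len=1.9358
  (v2,v4,v0) [-+-] → (-1.142, 1.31683, -1.11)–(-1.142, -1.77, -1.11)  len=3.0868
  (v1,v7,v3) [-+-] → (-1.142, -1.31683, 1.11)–(-1.142, 1.77, 1.11)  len=3.0868
  (v5,v1,v4) [+-+] → (-1.142, -1.77, 1.11)–(-1.142, -1.77, 0.825811)  len=0.2842
  (v5,v7,v1) [++-] → (-1.142, -1.31683, 1.11)–(-1.142, -1.77, 1.11)  len=0.4532
  (v3,v7,v2) [-+-] → (-1.142, 1.77, 1.11)–(-1.142, 1.77, -0.825811)  len=1.9358
  (v6,v4,v2) [++-] → (-1.142, 1.31683, -1.11)–(-1.142, 1.77, -1.11)  len=0.4532
  (v2,v7,v6) [-++] → (-1.142, 1.77, -0.825811)–(-1.142, 1.77, -1.11)  len=0.2842

Chained into 1 loop(s):
  loop 1: 8 segments, perimeter = 11.5200
Total perimeter = 11.520


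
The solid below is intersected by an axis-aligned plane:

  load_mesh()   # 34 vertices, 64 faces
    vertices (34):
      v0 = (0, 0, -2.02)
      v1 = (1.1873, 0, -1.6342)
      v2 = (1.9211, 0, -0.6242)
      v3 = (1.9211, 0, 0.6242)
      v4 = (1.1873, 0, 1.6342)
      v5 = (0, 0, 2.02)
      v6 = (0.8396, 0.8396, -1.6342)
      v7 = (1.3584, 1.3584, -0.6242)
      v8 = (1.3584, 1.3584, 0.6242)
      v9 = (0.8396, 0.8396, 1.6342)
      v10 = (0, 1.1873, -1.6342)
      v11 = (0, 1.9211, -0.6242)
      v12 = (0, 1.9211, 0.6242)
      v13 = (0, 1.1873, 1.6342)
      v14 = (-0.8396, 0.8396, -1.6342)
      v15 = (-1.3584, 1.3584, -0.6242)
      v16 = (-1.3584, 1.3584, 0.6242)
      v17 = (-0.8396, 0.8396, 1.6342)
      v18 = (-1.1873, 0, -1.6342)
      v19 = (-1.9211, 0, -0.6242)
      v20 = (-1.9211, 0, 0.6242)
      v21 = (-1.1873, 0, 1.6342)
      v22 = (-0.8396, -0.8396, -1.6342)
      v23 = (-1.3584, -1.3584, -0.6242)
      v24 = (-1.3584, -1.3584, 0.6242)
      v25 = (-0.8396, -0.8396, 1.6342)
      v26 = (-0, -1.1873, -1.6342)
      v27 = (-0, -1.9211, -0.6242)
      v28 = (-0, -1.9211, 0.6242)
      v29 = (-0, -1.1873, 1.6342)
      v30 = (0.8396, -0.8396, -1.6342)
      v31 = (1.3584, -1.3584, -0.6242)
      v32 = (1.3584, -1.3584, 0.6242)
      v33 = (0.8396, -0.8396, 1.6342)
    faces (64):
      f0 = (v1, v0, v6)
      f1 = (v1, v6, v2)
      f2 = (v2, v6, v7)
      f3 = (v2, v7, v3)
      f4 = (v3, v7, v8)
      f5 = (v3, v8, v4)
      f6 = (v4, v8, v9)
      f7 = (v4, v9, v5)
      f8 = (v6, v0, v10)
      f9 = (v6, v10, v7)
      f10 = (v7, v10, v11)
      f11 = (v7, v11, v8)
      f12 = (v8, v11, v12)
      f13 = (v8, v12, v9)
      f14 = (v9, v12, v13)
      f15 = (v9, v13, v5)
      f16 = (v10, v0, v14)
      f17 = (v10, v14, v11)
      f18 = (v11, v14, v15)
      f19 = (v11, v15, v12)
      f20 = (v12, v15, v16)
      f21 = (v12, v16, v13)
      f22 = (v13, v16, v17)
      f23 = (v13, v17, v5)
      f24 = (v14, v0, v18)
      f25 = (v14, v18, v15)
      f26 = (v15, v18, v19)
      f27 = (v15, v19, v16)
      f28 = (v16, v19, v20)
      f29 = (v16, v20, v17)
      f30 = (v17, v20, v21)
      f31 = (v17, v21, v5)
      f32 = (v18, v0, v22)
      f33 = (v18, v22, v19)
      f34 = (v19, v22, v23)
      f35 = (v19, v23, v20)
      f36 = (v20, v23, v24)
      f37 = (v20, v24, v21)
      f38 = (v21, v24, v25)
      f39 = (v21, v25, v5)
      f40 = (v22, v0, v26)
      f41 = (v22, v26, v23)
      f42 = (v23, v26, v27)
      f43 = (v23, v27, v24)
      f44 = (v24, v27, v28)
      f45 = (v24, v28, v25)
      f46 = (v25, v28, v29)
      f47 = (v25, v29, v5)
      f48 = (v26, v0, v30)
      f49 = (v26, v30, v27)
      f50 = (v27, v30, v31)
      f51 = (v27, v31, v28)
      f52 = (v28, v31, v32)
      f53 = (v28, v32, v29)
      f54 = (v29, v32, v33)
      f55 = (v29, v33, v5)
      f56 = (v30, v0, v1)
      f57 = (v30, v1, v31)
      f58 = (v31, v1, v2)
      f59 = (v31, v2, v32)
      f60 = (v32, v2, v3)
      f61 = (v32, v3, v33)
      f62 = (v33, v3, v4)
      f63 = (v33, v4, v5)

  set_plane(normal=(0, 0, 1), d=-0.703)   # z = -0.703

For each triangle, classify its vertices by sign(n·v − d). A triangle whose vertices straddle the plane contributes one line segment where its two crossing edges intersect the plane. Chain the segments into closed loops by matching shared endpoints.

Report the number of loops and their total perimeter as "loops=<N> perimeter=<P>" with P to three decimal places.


Straddling triangles (16 of 64):
  (v1,v6,v2) [--+] → (1.83672, 0.0655054, -0.703)–(1.86385, 0, -0.703)  len=0.0709
  (v2,v6,v7) [+-+] → (1.83672, 0.0655054, -0.703)–(1.31792, 1.31792, -0.703)  len=1.3556
  (v6,v10,v7) [--+] → (1.25242, 1.34505, -0.703)–(1.31792, 1.31792, -0.703)  len=0.0709
  (v7,v10,v11) [+-+] → (1.25242, 1.34505, -0.703)–(0, 1.86385, -0.703)  len=1.3556
  (v10,v14,v11) [--+] → (-0.0655054, 1.83672, -0.703)–(0, 1.86385, -0.703)  len=0.0709
  (v11,v14,v15) [+-+] → (-0.0655054, 1.83672, -0.703)–(-1.31792, 1.31792, -0.703)  len=1.3556
  (v14,v18,v15) [--+] → (-1.34505, 1.25242, -0.703)–(-1.31792, 1.31792, -0.703)  len=0.0709
  (v15,v18,v19) [+-+] → (-1.34505, 1.25242, -0.703)–(-1.86385, 0, -0.703)  len=1.3556
  (v18,v22,v19) [--+] → (-1.83672, -0.0655054, -0.703)–(-1.86385, 0, -0.703)  len=0.0709
  (v19,v22,v23) [+-+] → (-1.83672, -0.0655054, -0.703)–(-1.31792, -1.31792, -0.703)  len=1.3556
  (v22,v26,v23) [--+] → (-1.25242, -1.34505, -0.703)–(-1.31792, -1.31792, -0.703)  len=0.0709
  (v23,v26,v27) [+-+] → (-1.25242, -1.34505, -0.703)–(0, -1.86385, -0.703)  len=1.3556
  (v26,v30,v27) [--+] → (0.0655054, -1.83672, -0.703)–(0, -1.86385, -0.703)  len=0.0709
  (v27,v30,v31) [+-+] → (0.0655054, -1.83672, -0.703)–(1.31792, -1.31792, -0.703)  len=1.3556
  (v30,v1,v31) [--+] → (1.34505, -1.25242, -0.703)–(1.31792, -1.31792, -0.703)  len=0.0709
  (v31,v1,v2) [+-+] → (1.34505, -1.25242, -0.703)–(1.86385, 0, -0.703)  len=1.3556

Chained into 1 loop(s):
  loop 1: 16 segments, perimeter = 11.4122
Total perimeter = 11.412

loops=1 perimeter=11.412


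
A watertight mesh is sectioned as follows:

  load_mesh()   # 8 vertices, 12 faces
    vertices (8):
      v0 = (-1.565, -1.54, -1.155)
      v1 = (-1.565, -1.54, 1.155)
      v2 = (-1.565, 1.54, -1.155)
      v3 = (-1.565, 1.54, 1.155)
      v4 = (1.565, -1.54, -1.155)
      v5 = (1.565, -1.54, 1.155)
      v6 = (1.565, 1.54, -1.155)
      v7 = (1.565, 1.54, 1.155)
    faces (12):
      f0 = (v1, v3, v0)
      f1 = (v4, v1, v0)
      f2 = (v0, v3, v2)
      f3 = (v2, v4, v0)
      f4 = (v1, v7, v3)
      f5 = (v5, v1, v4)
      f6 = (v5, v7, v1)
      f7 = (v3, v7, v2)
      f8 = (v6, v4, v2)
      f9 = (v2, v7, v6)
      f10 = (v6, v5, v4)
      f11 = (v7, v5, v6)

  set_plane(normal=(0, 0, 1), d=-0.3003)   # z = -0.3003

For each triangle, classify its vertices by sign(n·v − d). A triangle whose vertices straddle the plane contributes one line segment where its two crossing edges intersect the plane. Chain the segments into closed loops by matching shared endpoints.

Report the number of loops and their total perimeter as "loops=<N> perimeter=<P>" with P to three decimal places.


Straddling triangles (8 of 12):
  (v1,v3,v0) [++-] → (-1.565, -0.4004, -0.3003)–(-1.565, -1.54, -0.3003)  len=1.1396
  (v4,v1,v0) [-+-] → (0.4069, -1.54, -0.3003)–(-1.565, -1.54, -0.3003)  len=1.9719
  (v0,v3,v2) [-+-] → (-1.565, -0.4004, -0.3003)–(-1.565, 1.54, -0.3003)  len=1.9404
  (v5,v1,v4) [++-] → (0.4069, -1.54, -0.3003)–(1.565, -1.54, -0.3003)  len=1.1581
  (v3,v7,v2) [++-] → (-0.4069, 1.54, -0.3003)–(-1.565, 1.54, -0.3003)  len=1.1581
  (v2,v7,v6) [-+-] → (-0.4069, 1.54, -0.3003)–(1.565, 1.54, -0.3003)  len=1.9719
  (v6,v5,v4) [-+-] → (1.565, 0.4004, -0.3003)–(1.565, -1.54, -0.3003)  len=1.9404
  (v7,v5,v6) [++-] → (1.565, 0.4004, -0.3003)–(1.565, 1.54, -0.3003)  len=1.1396

Chained into 1 loop(s):
  loop 1: 8 segments, perimeter = 12.4200
Total perimeter = 12.420

loops=1 perimeter=12.420


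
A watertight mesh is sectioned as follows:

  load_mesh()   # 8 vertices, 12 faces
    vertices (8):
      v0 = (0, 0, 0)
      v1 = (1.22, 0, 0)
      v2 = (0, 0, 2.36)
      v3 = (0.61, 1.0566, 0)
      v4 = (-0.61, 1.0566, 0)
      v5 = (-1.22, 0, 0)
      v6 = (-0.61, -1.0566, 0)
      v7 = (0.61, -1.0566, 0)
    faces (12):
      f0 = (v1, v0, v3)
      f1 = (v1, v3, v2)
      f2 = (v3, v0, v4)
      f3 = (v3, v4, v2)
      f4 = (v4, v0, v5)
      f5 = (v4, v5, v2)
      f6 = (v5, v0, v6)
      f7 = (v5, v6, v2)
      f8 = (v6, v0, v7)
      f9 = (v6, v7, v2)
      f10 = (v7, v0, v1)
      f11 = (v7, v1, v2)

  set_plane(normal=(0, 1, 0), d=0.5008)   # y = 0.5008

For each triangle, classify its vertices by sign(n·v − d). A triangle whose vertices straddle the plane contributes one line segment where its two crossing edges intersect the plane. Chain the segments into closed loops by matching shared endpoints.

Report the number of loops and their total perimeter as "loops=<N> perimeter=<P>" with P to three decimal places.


loops=1 perimeter=5.235

Straddling triangles (6 of 12):
  (v1,v0,v3) [--+] → (0.289124, 0.5008, 0)–(0.930876, 0.5008, 0)  len=0.6418
  (v1,v3,v2) [-+-] → (0.930876, 0.5008, 0)–(0.289124, 0.5008, 1.24142)  len=1.3975
  (v3,v0,v4) [+-+] → (0.289124, 0.5008, 0)–(-0.289124, 0.5008, 0)  len=0.5782
  (v3,v4,v2) [++-] → (-0.289124, 0.5008, 1.24142)–(0.289124, 0.5008, 1.24142)  len=0.5782
  (v4,v0,v5) [+--] → (-0.289124, 0.5008, 0)–(-0.930876, 0.5008, 0)  len=0.6418
  (v4,v5,v2) [+--] → (-0.930876, 0.5008, 0)–(-0.289124, 0.5008, 1.24142)  len=1.3975

Chained into 1 loop(s):
  loop 1: 6 segments, perimeter = 5.2350
Total perimeter = 5.235


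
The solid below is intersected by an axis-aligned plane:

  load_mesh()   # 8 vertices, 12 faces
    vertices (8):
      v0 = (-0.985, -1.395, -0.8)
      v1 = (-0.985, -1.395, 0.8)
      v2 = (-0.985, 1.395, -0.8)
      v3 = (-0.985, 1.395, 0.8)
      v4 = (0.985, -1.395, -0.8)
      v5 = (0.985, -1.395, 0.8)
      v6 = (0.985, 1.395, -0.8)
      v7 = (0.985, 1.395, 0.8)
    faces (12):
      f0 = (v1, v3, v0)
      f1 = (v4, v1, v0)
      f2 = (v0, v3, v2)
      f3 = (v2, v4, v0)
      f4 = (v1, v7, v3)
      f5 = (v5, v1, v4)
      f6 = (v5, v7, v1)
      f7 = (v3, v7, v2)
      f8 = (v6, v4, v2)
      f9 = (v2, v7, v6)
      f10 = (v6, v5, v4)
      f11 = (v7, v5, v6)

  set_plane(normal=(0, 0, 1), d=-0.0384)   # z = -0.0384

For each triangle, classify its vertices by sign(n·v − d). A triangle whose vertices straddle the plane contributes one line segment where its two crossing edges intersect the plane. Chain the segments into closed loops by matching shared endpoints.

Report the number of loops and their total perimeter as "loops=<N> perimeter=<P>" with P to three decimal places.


Straddling triangles (8 of 12):
  (v1,v3,v0) [++-] → (-0.985, -0.06696, -0.0384)–(-0.985, -1.395, -0.0384)  len=1.3280
  (v4,v1,v0) [-+-] → (0.04728, -1.395, -0.0384)–(-0.985, -1.395, -0.0384)  len=1.0323
  (v0,v3,v2) [-+-] → (-0.985, -0.06696, -0.0384)–(-0.985, 1.395, -0.0384)  len=1.4620
  (v5,v1,v4) [++-] → (0.04728, -1.395, -0.0384)–(0.985, -1.395, -0.0384)  len=0.9377
  (v3,v7,v2) [++-] → (-0.04728, 1.395, -0.0384)–(-0.985, 1.395, -0.0384)  len=0.9377
  (v2,v7,v6) [-+-] → (-0.04728, 1.395, -0.0384)–(0.985, 1.395, -0.0384)  len=1.0323
  (v6,v5,v4) [-+-] → (0.985, 0.06696, -0.0384)–(0.985, -1.395, -0.0384)  len=1.4620
  (v7,v5,v6) [++-] → (0.985, 0.06696, -0.0384)–(0.985, 1.395, -0.0384)  len=1.3280

Chained into 1 loop(s):
  loop 1: 8 segments, perimeter = 9.5200
Total perimeter = 9.520

loops=1 perimeter=9.520


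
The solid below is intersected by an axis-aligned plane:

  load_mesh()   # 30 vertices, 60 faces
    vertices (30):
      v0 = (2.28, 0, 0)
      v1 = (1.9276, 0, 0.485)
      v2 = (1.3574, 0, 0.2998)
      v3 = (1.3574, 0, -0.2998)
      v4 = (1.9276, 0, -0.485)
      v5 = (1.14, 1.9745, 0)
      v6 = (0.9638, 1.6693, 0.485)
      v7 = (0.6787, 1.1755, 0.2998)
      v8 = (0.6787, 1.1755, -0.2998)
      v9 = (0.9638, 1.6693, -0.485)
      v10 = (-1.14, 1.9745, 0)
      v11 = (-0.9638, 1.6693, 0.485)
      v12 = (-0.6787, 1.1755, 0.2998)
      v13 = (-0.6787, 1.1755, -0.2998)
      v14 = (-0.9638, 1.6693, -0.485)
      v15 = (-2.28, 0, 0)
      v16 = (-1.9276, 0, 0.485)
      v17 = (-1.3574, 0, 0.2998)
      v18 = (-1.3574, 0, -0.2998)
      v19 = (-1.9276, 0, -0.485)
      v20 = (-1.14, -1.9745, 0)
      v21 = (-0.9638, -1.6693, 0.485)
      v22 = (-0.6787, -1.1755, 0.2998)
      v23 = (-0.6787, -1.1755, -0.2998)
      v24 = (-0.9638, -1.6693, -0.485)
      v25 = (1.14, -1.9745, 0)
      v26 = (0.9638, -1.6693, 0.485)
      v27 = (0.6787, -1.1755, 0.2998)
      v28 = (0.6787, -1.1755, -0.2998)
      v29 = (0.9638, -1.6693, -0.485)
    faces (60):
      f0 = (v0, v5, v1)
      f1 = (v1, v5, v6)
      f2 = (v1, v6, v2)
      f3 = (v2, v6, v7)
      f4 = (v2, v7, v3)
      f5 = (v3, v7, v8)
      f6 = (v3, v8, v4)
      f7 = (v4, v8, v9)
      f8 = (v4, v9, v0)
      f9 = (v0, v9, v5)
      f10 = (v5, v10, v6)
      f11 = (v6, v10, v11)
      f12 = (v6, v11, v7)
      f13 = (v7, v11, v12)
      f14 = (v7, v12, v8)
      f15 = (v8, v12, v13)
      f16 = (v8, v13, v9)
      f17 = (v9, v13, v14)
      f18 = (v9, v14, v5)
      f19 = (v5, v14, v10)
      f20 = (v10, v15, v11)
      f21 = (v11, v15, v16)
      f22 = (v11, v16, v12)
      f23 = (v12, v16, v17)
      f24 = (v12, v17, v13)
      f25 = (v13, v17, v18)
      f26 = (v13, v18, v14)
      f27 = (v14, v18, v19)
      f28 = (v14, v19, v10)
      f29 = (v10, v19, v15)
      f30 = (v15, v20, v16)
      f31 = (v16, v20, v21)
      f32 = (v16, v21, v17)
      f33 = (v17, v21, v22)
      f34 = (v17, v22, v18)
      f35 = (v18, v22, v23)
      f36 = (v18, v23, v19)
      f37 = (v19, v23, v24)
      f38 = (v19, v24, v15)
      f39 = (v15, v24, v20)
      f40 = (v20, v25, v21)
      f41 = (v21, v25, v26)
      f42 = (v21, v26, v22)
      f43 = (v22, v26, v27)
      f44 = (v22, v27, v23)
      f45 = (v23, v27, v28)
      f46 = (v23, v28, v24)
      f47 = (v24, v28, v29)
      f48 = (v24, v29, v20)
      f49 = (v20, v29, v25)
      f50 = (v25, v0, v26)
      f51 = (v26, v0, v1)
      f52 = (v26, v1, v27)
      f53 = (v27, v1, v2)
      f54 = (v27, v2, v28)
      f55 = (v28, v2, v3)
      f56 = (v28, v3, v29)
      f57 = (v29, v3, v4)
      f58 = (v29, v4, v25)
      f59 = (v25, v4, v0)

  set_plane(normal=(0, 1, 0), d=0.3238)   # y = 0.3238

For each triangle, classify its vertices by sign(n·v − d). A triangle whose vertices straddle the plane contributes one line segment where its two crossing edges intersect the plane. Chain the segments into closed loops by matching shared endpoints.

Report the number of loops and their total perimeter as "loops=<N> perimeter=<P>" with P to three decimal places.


loops=2 perimeter=5.995

Straddling triangles (20 of 60):
  (v0,v5,v1) [-+-] → (2.09305, 0.3238, 0)–(1.79844, 0.3238, 0.405464)  len=0.5012
  (v1,v5,v6) [-++] → (1.79844, 0.3238, 0.405464)–(1.74065, 0.3238, 0.485)  len=0.0983
  (v1,v6,v2) [-+-] → (1.74065, 0.3238, 0.485)–(1.28105, 0.3238, 0.335724)  len=0.4832
  (v2,v6,v7) [-++] → (1.28105, 0.3238, 0.335724)–(1.17045, 0.3238, 0.2998)  len=0.1163
  (v2,v7,v3) [-+-] → (1.17045, 0.3238, 0.2998)–(1.17045, 0.3238, -0.134636)  len=0.4344
  (v3,v7,v8) [-++] → (1.17045, 0.3238, -0.134636)–(1.17045, 0.3238, -0.2998)  len=0.1652
  (v3,v8,v4) [-+-] → (1.17045, 0.3238, -0.2998)–(1.58358, 0.3238, -0.433985)  len=0.4344
  (v4,v8,v9) [-++] → (1.58358, 0.3238, -0.433985)–(1.74065, 0.3238, -0.485)  len=0.1651
  (v4,v9,v0) [-+-] → (1.74065, 0.3238, -0.485)–(2.02469, 0.3238, -0.0940772)  len=0.4832
  (v0,v9,v5) [-++] → (2.02469, 0.3238, -0.0940772)–(2.09305, 0.3238, 0)  len=0.1163
  (v10,v15,v11) [+-+] → (-2.09305, 0.3238, 0)–(-2.02469, 0.3238, 0.0940772)  len=0.1163
  (v11,v15,v16) [+--] → (-2.02469, 0.3238, 0.0940772)–(-1.74065, 0.3238, 0.485)  len=0.4832
  (v11,v16,v12) [+-+] → (-1.74065, 0.3238, 0.485)–(-1.58358, 0.3238, 0.433985)  len=0.1651
  (v12,v16,v17) [+--] → (-1.58358, 0.3238, 0.433985)–(-1.17045, 0.3238, 0.2998)  len=0.4344
  (v12,v17,v13) [+-+] → (-1.17045, 0.3238, 0.2998)–(-1.17045, 0.3238, 0.134636)  len=0.1652
  (v13,v17,v18) [+--] → (-1.17045, 0.3238, 0.134636)–(-1.17045, 0.3238, -0.2998)  len=0.4344
  (v13,v18,v14) [+-+] → (-1.17045, 0.3238, -0.2998)–(-1.28105, 0.3238, -0.335724)  len=0.1163
  (v14,v18,v19) [+--] → (-1.28105, 0.3238, -0.335724)–(-1.74065, 0.3238, -0.485)  len=0.4832
  (v14,v19,v10) [+-+] → (-1.74065, 0.3238, -0.485)–(-1.79844, 0.3238, -0.405464)  len=0.0983
  (v10,v19,v15) [+--] → (-1.79844, 0.3238, -0.405464)–(-2.09305, 0.3238, 0)  len=0.5012

Chained into 2 loop(s):
  loop 1: 10 segments, perimeter = 2.9977
  loop 2: 10 segments, perimeter = 2.9977
Total perimeter = 5.995
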